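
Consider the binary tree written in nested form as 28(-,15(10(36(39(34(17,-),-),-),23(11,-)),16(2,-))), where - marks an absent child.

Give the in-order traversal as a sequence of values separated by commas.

In-order visits the left subtree, then the node, then the right subtree.
At 28: no left child.
Visit 28.
At 28: go right to 15.
  At 15: go left to 10.
    At 10: go left to 36.
      At 36: go left to 39.
        At 39: go left to 34.
          At 34: go left to 17.
            17 is a leaf — visit 17.
          Visit 34.
          At 34: no right child.
        Visit 39.
        At 39: no right child.
      Visit 36.
      At 36: no right child.
    Visit 10.
    At 10: go right to 23.
      At 23: go left to 11.
        11 is a leaf — visit 11.
      Visit 23.
      At 23: no right child.
  Visit 15.
  At 15: go right to 16.
    At 16: go left to 2.
      2 is a leaf — visit 2.
    Visit 16.
    At 16: no right child.

28, 17, 34, 39, 36, 10, 11, 23, 15, 2, 16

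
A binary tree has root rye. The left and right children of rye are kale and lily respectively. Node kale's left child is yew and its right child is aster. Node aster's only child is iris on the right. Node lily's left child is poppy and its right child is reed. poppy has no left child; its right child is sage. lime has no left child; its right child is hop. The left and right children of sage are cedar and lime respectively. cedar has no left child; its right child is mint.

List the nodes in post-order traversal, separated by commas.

Post-order visits the left subtree, then the right subtree, then the node.
At rye: go left to kale.
  At kale: go left to yew.
    yew is a leaf — visit yew.
  At kale: go right to aster.
    At aster: no left child.
    At aster: go right to iris.
      iris is a leaf — visit iris.
    Visit aster.
  Visit kale.
At rye: go right to lily.
  At lily: go left to poppy.
    At poppy: no left child.
    At poppy: go right to sage.
      At sage: go left to cedar.
        At cedar: no left child.
        At cedar: go right to mint.
          mint is a leaf — visit mint.
        Visit cedar.
      At sage: go right to lime.
        At lime: no left child.
        At lime: go right to hop.
          hop is a leaf — visit hop.
        Visit lime.
      Visit sage.
    Visit poppy.
  At lily: go right to reed.
    reed is a leaf — visit reed.
  Visit lily.
Visit rye.

yew, iris, aster, kale, mint, cedar, hop, lime, sage, poppy, reed, lily, rye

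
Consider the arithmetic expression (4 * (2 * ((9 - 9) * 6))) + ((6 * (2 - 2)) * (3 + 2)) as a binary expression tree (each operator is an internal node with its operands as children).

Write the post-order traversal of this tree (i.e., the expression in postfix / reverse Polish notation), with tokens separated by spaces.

Post-order on an expression tree gives postfix notation: for each operator, emit left operand, right operand, then the operator.

4 2 9 9 - 6 * * * 6 2 2 - * 3 2 + * +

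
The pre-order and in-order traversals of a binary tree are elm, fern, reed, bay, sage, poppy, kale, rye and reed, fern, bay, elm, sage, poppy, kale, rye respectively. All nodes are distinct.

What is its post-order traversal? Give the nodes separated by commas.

The first element of pre-order is the root; it splits in-order into left and right subtrees.
Root elm: left subtree has 3 nodes {reed, fern, bay}, right has 4 {sage, poppy, kale, rye}.
  Root fern: left subtree has 1 node {reed}, right has 1 {bay}.
  Root sage: left subtree has 0 nodes { }, right has 3 {poppy, kale, rye}.
    Root poppy: left subtree has 0 nodes { }, right has 2 {kale, rye}.
      Root kale: left subtree has 0 nodes { }, right has 1 {rye}.

reed, bay, fern, rye, kale, poppy, sage, elm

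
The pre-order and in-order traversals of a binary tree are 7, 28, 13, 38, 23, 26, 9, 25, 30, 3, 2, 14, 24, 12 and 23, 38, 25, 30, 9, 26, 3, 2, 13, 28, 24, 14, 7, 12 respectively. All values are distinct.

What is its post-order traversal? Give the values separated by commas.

23, 30, 25, 9, 2, 3, 26, 38, 13, 24, 14, 28, 12, 7

The first element of pre-order is the root; it splits in-order into left and right subtrees.
Root 7: left subtree has 12 nodes {23, 38, 25, 30, 9, 26, 3, 2, 13, 28, 24, 14}, right has 1 {12}.
  Root 28: left subtree has 9 nodes {23, 38, 25, 30, 9, 26, 3, 2, 13}, right has 2 {24, 14}.
    Root 13: left subtree has 8 nodes {23, 38, 25, 30, 9, 26, 3, 2}, right has 0 { }.
      Root 38: left subtree has 1 node {23}, right has 6 {25, 30, 9, 26, 3, 2}.
        Root 26: left subtree has 3 nodes {25, 30, 9}, right has 2 {3, 2}.
          Root 9: left subtree has 2 nodes {25, 30}, right has 0 { }.
            Root 25: left subtree has 0 nodes { }, right has 1 {30}.
          Root 3: left subtree has 0 nodes { }, right has 1 {2}.
    Root 14: left subtree has 1 node {24}, right has 0 { }.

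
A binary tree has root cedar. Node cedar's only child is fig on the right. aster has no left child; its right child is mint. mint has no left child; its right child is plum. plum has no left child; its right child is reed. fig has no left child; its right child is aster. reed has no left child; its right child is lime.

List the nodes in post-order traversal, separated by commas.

Post-order visits the left subtree, then the right subtree, then the node.
At cedar: no left child.
At cedar: go right to fig.
  At fig: no left child.
  At fig: go right to aster.
    At aster: no left child.
    At aster: go right to mint.
      At mint: no left child.
      At mint: go right to plum.
        At plum: no left child.
        At plum: go right to reed.
          At reed: no left child.
          At reed: go right to lime.
            lime is a leaf — visit lime.
          Visit reed.
        Visit plum.
      Visit mint.
    Visit aster.
  Visit fig.
Visit cedar.

lime, reed, plum, mint, aster, fig, cedar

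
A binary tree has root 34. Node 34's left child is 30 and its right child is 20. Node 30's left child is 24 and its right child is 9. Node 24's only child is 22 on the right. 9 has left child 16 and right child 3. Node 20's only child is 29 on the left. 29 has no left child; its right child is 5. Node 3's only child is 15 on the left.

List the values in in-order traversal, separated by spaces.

24 22 30 16 9 15 3 34 29 5 20

In-order visits the left subtree, then the node, then the right subtree.
At 34: go left to 30.
  At 30: go left to 24.
    At 24: no left child.
    Visit 24.
    At 24: go right to 22.
      22 is a leaf — visit 22.
  Visit 30.
  At 30: go right to 9.
    At 9: go left to 16.
      16 is a leaf — visit 16.
    Visit 9.
    At 9: go right to 3.
      At 3: go left to 15.
        15 is a leaf — visit 15.
      Visit 3.
      At 3: no right child.
Visit 34.
At 34: go right to 20.
  At 20: go left to 29.
    At 29: no left child.
    Visit 29.
    At 29: go right to 5.
      5 is a leaf — visit 5.
  Visit 20.
  At 20: no right child.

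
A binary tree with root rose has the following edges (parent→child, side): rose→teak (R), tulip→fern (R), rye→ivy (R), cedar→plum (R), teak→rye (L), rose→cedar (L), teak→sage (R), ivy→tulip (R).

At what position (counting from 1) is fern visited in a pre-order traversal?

8

Pre-order visits the node, then its left subtree, then its right subtree.
Visit rose.
At rose: go left to cedar.
  Visit cedar.
  At cedar: no left child.
  At cedar: go right to plum.
    plum is a leaf — visit plum.
At rose: go right to teak.
  Visit teak.
  At teak: go left to rye.
    Visit rye.
    At rye: no left child.
    At rye: go right to ivy.
      Visit ivy.
      At ivy: no left child.
      At ivy: go right to tulip.
        Visit tulip.
        At tulip: no left child.
        At tulip: go right to fern.
          fern is a leaf — visit fern.
  At teak: go right to sage.
    sage is a leaf — visit sage.
Full pre-order sequence: rose, cedar, plum, teak, rye, ivy, tulip, fern, sage.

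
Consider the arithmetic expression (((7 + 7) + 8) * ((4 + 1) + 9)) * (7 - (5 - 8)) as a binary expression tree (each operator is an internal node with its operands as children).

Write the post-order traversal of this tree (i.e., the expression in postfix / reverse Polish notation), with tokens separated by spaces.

7 7 + 8 + 4 1 + 9 + * 7 5 8 - - *

Post-order on an expression tree gives postfix notation: for each operator, emit left operand, right operand, then the operator.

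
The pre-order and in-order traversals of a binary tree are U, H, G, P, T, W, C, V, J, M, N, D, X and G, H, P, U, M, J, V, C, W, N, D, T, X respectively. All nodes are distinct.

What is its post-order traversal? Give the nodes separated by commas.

G, P, H, M, J, V, C, D, N, W, X, T, U

The first element of pre-order is the root; it splits in-order into left and right subtrees.
Root U: left subtree has 3 nodes {G, H, P}, right has 9 {M, J, V, C, W, N, D, T, X}.
  Root H: left subtree has 1 node {G}, right has 1 {P}.
  Root T: left subtree has 7 nodes {M, J, V, C, W, N, D}, right has 1 {X}.
    Root W: left subtree has 4 nodes {M, J, V, C}, right has 2 {N, D}.
      Root C: left subtree has 3 nodes {M, J, V}, right has 0 { }.
        Root V: left subtree has 2 nodes {M, J}, right has 0 { }.
          Root J: left subtree has 1 node {M}, right has 0 { }.
      Root N: left subtree has 0 nodes { }, right has 1 {D}.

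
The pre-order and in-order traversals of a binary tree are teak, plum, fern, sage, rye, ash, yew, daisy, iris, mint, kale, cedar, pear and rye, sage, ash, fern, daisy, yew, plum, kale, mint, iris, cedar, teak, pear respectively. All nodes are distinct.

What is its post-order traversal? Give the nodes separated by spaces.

rye ash sage daisy yew fern kale mint cedar iris plum pear teak

The first element of pre-order is the root; it splits in-order into left and right subtrees.
Root teak: left subtree has 11 nodes {rye, sage, ash, fern, daisy, yew, plum, kale, mint, iris, cedar}, right has 1 {pear}.
  Root plum: left subtree has 6 nodes {rye, sage, ash, fern, daisy, yew}, right has 4 {kale, mint, iris, cedar}.
    Root fern: left subtree has 3 nodes {rye, sage, ash}, right has 2 {daisy, yew}.
      Root sage: left subtree has 1 node {rye}, right has 1 {ash}.
      Root yew: left subtree has 1 node {daisy}, right has 0 { }.
    Root iris: left subtree has 2 nodes {kale, mint}, right has 1 {cedar}.
      Root mint: left subtree has 1 node {kale}, right has 0 { }.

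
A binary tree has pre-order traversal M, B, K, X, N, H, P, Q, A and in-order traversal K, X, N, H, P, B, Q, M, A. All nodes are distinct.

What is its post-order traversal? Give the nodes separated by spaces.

P H N X K Q B A M

The first element of pre-order is the root; it splits in-order into left and right subtrees.
Root M: left subtree has 7 nodes {K, X, N, H, P, B, Q}, right has 1 {A}.
  Root B: left subtree has 5 nodes {K, X, N, H, P}, right has 1 {Q}.
    Root K: left subtree has 0 nodes { }, right has 4 {X, N, H, P}.
      Root X: left subtree has 0 nodes { }, right has 3 {N, H, P}.
        Root N: left subtree has 0 nodes { }, right has 2 {H, P}.
          Root H: left subtree has 0 nodes { }, right has 1 {P}.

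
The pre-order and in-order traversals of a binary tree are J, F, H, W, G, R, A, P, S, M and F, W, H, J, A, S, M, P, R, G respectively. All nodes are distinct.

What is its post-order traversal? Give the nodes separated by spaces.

The first element of pre-order is the root; it splits in-order into left and right subtrees.
Root J: left subtree has 3 nodes {F, W, H}, right has 6 {A, S, M, P, R, G}.
  Root F: left subtree has 0 nodes { }, right has 2 {W, H}.
    Root H: left subtree has 1 node {W}, right has 0 { }.
  Root G: left subtree has 5 nodes {A, S, M, P, R}, right has 0 { }.
    Root R: left subtree has 4 nodes {A, S, M, P}, right has 0 { }.
      Root A: left subtree has 0 nodes { }, right has 3 {S, M, P}.
        Root P: left subtree has 2 nodes {S, M}, right has 0 { }.
          Root S: left subtree has 0 nodes { }, right has 1 {M}.

W H F M S P A R G J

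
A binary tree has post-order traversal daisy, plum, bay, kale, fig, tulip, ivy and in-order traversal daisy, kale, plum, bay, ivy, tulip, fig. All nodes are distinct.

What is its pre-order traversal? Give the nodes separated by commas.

The last element of post-order is the root; it splits in-order into left and right subtrees.
Root ivy: left subtree has 4 nodes {daisy, kale, plum, bay}, right has 2 {tulip, fig}.
  Root kale: left subtree has 1 node {daisy}, right has 2 {plum, bay}.
    Root bay: left subtree has 1 node {plum}, right has 0 { }.
  Root tulip: left subtree has 0 nodes { }, right has 1 {fig}.

ivy, kale, daisy, bay, plum, tulip, fig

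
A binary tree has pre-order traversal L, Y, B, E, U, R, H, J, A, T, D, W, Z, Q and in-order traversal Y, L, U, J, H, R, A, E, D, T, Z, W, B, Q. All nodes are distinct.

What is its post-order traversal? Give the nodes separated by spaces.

The first element of pre-order is the root; it splits in-order into left and right subtrees.
Root L: left subtree has 1 node {Y}, right has 12 {U, J, H, R, A, E, D, T, Z, W, B, Q}.
  Root B: left subtree has 10 nodes {U, J, H, R, A, E, D, T, Z, W}, right has 1 {Q}.
    Root E: left subtree has 5 nodes {U, J, H, R, A}, right has 4 {D, T, Z, W}.
      Root U: left subtree has 0 nodes { }, right has 4 {J, H, R, A}.
        Root R: left subtree has 2 nodes {J, H}, right has 1 {A}.
          Root H: left subtree has 1 node {J}, right has 0 { }.
      Root T: left subtree has 1 node {D}, right has 2 {Z, W}.
        Root W: left subtree has 1 node {Z}, right has 0 { }.

Y J H A R U D Z W T E Q B L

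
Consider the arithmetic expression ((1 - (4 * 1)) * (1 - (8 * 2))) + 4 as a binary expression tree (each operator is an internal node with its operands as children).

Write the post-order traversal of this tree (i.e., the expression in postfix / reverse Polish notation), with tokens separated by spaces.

1 4 1 * - 1 8 2 * - * 4 +

Post-order on an expression tree gives postfix notation: for each operator, emit left operand, right operand, then the operator.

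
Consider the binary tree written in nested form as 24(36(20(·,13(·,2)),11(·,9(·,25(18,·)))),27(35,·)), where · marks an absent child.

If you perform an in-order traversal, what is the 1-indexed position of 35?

10

In-order visits the left subtree, then the node, then the right subtree.
At 24: go left to 36.
  At 36: go left to 20.
    At 20: no left child.
    Visit 20.
    At 20: go right to 13.
      At 13: no left child.
      Visit 13.
      At 13: go right to 2.
        2 is a leaf — visit 2.
  Visit 36.
  At 36: go right to 11.
    At 11: no left child.
    Visit 11.
    At 11: go right to 9.
      At 9: no left child.
      Visit 9.
      At 9: go right to 25.
        At 25: go left to 18.
          18 is a leaf — visit 18.
        Visit 25.
        At 25: no right child.
Visit 24.
At 24: go right to 27.
  At 27: go left to 35.
    35 is a leaf — visit 35.
  Visit 27.
  At 27: no right child.
Full in-order sequence: 20, 13, 2, 36, 11, 9, 18, 25, 24, 35, 27.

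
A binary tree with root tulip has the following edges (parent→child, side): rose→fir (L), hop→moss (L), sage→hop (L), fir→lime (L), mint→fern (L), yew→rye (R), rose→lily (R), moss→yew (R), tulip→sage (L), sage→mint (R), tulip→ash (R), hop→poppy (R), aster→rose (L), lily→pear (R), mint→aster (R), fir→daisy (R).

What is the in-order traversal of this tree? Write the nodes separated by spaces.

moss yew rye hop poppy sage fern mint lime fir daisy rose lily pear aster tulip ash

In-order visits the left subtree, then the node, then the right subtree.
At tulip: go left to sage.
  At sage: go left to hop.
    At hop: go left to moss.
      At moss: no left child.
      Visit moss.
      At moss: go right to yew.
        At yew: no left child.
        Visit yew.
        At yew: go right to rye.
          rye is a leaf — visit rye.
    Visit hop.
    At hop: go right to poppy.
      poppy is a leaf — visit poppy.
  Visit sage.
  At sage: go right to mint.
    At mint: go left to fern.
      fern is a leaf — visit fern.
    Visit mint.
    At mint: go right to aster.
      At aster: go left to rose.
        At rose: go left to fir.
          At fir: go left to lime.
            lime is a leaf — visit lime.
          Visit fir.
          At fir: go right to daisy.
            daisy is a leaf — visit daisy.
        Visit rose.
        At rose: go right to lily.
          At lily: no left child.
          Visit lily.
          At lily: go right to pear.
            pear is a leaf — visit pear.
      Visit aster.
      At aster: no right child.
Visit tulip.
At tulip: go right to ash.
  ash is a leaf — visit ash.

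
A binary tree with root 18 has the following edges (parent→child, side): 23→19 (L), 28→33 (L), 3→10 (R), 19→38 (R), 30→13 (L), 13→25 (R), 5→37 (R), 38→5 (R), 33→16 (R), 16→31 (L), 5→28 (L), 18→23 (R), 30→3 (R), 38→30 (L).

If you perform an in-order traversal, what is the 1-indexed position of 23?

In-order visits the left subtree, then the node, then the right subtree.
At 18: no left child.
Visit 18.
At 18: go right to 23.
  At 23: go left to 19.
    At 19: no left child.
    Visit 19.
    At 19: go right to 38.
      At 38: go left to 30.
        At 30: go left to 13.
          At 13: no left child.
          Visit 13.
          At 13: go right to 25.
            25 is a leaf — visit 25.
        Visit 30.
        At 30: go right to 3.
          At 3: no left child.
          Visit 3.
          At 3: go right to 10.
            10 is a leaf — visit 10.
      Visit 38.
      At 38: go right to 5.
        At 5: go left to 28.
          At 28: go left to 33.
            At 33: no left child.
            Visit 33.
            At 33: go right to 16.
              At 16: go left to 31.
                31 is a leaf — visit 31.
              Visit 16.
              At 16: no right child.
          Visit 28.
          At 28: no right child.
        Visit 5.
        At 5: go right to 37.
          37 is a leaf — visit 37.
  Visit 23.
  At 23: no right child.
Full in-order sequence: 18, 19, 13, 25, 30, 3, 10, 38, 33, 31, 16, 28, 5, 37, 23.

15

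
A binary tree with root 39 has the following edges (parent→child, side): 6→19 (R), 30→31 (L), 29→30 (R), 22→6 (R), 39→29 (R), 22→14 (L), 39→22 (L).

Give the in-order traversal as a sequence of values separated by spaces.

14 22 6 19 39 29 31 30

In-order visits the left subtree, then the node, then the right subtree.
At 39: go left to 22.
  At 22: go left to 14.
    14 is a leaf — visit 14.
  Visit 22.
  At 22: go right to 6.
    At 6: no left child.
    Visit 6.
    At 6: go right to 19.
      19 is a leaf — visit 19.
Visit 39.
At 39: go right to 29.
  At 29: no left child.
  Visit 29.
  At 29: go right to 30.
    At 30: go left to 31.
      31 is a leaf — visit 31.
    Visit 30.
    At 30: no right child.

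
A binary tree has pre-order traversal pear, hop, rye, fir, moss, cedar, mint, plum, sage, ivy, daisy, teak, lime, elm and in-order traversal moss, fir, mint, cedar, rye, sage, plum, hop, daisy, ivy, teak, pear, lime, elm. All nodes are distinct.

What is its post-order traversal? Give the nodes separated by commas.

moss, mint, cedar, fir, sage, plum, rye, daisy, teak, ivy, hop, elm, lime, pear

The first element of pre-order is the root; it splits in-order into left and right subtrees.
Root pear: left subtree has 11 nodes {moss, fir, mint, cedar, rye, sage, plum, hop, daisy, ivy, teak}, right has 2 {lime, elm}.
  Root hop: left subtree has 7 nodes {moss, fir, mint, cedar, rye, sage, plum}, right has 3 {daisy, ivy, teak}.
    Root rye: left subtree has 4 nodes {moss, fir, mint, cedar}, right has 2 {sage, plum}.
      Root fir: left subtree has 1 node {moss}, right has 2 {mint, cedar}.
        Root cedar: left subtree has 1 node {mint}, right has 0 { }.
      Root plum: left subtree has 1 node {sage}, right has 0 { }.
    Root ivy: left subtree has 1 node {daisy}, right has 1 {teak}.
  Root lime: left subtree has 0 nodes { }, right has 1 {elm}.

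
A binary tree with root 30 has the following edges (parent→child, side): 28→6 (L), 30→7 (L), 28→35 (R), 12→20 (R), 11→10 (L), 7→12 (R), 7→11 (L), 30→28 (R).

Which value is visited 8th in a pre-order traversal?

6

Pre-order visits the node, then its left subtree, then its right subtree.
Visit 30.
At 30: go left to 7.
  Visit 7.
  At 7: go left to 11.
    Visit 11.
    At 11: go left to 10.
      10 is a leaf — visit 10.
    At 11: no right child.
  At 7: go right to 12.
    Visit 12.
    At 12: no left child.
    At 12: go right to 20.
      20 is a leaf — visit 20.
At 30: go right to 28.
  Visit 28.
  At 28: go left to 6.
    6 is a leaf — visit 6.
  At 28: go right to 35.
    35 is a leaf — visit 35.
Full pre-order sequence: 30, 7, 11, 10, 12, 20, 28, 6, 35.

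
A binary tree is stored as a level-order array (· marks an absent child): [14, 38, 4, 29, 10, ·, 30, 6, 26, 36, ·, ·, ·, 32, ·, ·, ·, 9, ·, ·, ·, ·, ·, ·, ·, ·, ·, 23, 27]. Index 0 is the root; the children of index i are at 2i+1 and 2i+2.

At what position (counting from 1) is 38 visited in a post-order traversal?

Post-order visits the left subtree, then the right subtree, then the node.
At 14: go left to 38.
  At 38: go left to 29.
    At 29: go left to 6.
      6 is a leaf — visit 6.
    At 29: go right to 26.
      At 26: go left to 9.
        9 is a leaf — visit 9.
      At 26: no right child.
      Visit 26.
    Visit 29.
  At 38: go right to 10.
    At 10: go left to 36.
      36 is a leaf — visit 36.
    At 10: no right child.
    Visit 10.
  Visit 38.
At 14: go right to 4.
  At 4: no left child.
  At 4: go right to 30.
    At 30: go left to 32.
      At 32: go left to 23.
        23 is a leaf — visit 23.
      At 32: go right to 27.
        27 is a leaf — visit 27.
      Visit 32.
    At 30: no right child.
    Visit 30.
  Visit 4.
Visit 14.
Full post-order sequence: 6, 9, 26, 29, 36, 10, 38, 23, 27, 32, 30, 4, 14.

7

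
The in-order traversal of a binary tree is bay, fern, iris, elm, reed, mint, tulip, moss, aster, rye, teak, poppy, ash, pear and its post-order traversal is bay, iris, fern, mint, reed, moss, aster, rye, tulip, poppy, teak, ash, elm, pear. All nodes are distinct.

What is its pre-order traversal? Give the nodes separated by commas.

pear, elm, fern, bay, iris, ash, teak, tulip, reed, mint, rye, aster, moss, poppy

The last element of post-order is the root; it splits in-order into left and right subtrees.
Root pear: left subtree has 13 nodes {bay, fern, iris, elm, reed, mint, tulip, moss, aster, rye, teak, poppy, ash}, right has 0 { }.
  Root elm: left subtree has 3 nodes {bay, fern, iris}, right has 9 {reed, mint, tulip, moss, aster, rye, teak, poppy, ash}.
    Root fern: left subtree has 1 node {bay}, right has 1 {iris}.
    Root ash: left subtree has 8 nodes {reed, mint, tulip, moss, aster, rye, teak, poppy}, right has 0 { }.
      Root teak: left subtree has 6 nodes {reed, mint, tulip, moss, aster, rye}, right has 1 {poppy}.
        Root tulip: left subtree has 2 nodes {reed, mint}, right has 3 {moss, aster, rye}.
          Root reed: left subtree has 0 nodes { }, right has 1 {mint}.
          Root rye: left subtree has 2 nodes {moss, aster}, right has 0 { }.
            Root aster: left subtree has 1 node {moss}, right has 0 { }.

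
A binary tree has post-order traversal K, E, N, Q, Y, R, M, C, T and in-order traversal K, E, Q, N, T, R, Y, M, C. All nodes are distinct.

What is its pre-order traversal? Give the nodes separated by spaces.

T Q E K N C M R Y

The last element of post-order is the root; it splits in-order into left and right subtrees.
Root T: left subtree has 4 nodes {K, E, Q, N}, right has 4 {R, Y, M, C}.
  Root Q: left subtree has 2 nodes {K, E}, right has 1 {N}.
    Root E: left subtree has 1 node {K}, right has 0 { }.
  Root C: left subtree has 3 nodes {R, Y, M}, right has 0 { }.
    Root M: left subtree has 2 nodes {R, Y}, right has 0 { }.
      Root R: left subtree has 0 nodes { }, right has 1 {Y}.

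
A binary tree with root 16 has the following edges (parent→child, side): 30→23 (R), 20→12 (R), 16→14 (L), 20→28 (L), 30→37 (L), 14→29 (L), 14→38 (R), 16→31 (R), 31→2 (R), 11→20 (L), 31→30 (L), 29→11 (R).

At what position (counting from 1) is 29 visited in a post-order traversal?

Post-order visits the left subtree, then the right subtree, then the node.
At 16: go left to 14.
  At 14: go left to 29.
    At 29: no left child.
    At 29: go right to 11.
      At 11: go left to 20.
        At 20: go left to 28.
          28 is a leaf — visit 28.
        At 20: go right to 12.
          12 is a leaf — visit 12.
        Visit 20.
      At 11: no right child.
      Visit 11.
    Visit 29.
  At 14: go right to 38.
    38 is a leaf — visit 38.
  Visit 14.
At 16: go right to 31.
  At 31: go left to 30.
    At 30: go left to 37.
      37 is a leaf — visit 37.
    At 30: go right to 23.
      23 is a leaf — visit 23.
    Visit 30.
  At 31: go right to 2.
    2 is a leaf — visit 2.
  Visit 31.
Visit 16.
Full post-order sequence: 28, 12, 20, 11, 29, 38, 14, 37, 23, 30, 2, 31, 16.

5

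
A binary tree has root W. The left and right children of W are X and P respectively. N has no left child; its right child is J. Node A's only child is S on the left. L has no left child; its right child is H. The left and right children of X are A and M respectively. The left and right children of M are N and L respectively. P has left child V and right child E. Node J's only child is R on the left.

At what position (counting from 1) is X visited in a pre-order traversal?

Pre-order visits the node, then its left subtree, then its right subtree.
Visit W.
At W: go left to X.
  Visit X.
  At X: go left to A.
    Visit A.
    At A: go left to S.
      S is a leaf — visit S.
    At A: no right child.
  At X: go right to M.
    Visit M.
    At M: go left to N.
      Visit N.
      At N: no left child.
      At N: go right to J.
        Visit J.
        At J: go left to R.
          R is a leaf — visit R.
        At J: no right child.
    At M: go right to L.
      Visit L.
      At L: no left child.
      At L: go right to H.
        H is a leaf — visit H.
At W: go right to P.
  Visit P.
  At P: go left to V.
    V is a leaf — visit V.
  At P: go right to E.
    E is a leaf — visit E.
Full pre-order sequence: W, X, A, S, M, N, J, R, L, H, P, V, E.

2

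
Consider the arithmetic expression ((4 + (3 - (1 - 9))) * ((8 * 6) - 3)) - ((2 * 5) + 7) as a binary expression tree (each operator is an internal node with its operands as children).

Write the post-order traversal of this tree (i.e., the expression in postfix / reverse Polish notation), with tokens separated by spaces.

Post-order on an expression tree gives postfix notation: for each operator, emit left operand, right operand, then the operator.

4 3 1 9 - - + 8 6 * 3 - * 2 5 * 7 + -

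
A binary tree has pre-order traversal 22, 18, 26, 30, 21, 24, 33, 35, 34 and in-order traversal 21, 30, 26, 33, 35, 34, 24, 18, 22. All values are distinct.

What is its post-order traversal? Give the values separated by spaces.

The first element of pre-order is the root; it splits in-order into left and right subtrees.
Root 22: left subtree has 8 nodes {21, 30, 26, 33, 35, 34, 24, 18}, right has 0 { }.
  Root 18: left subtree has 7 nodes {21, 30, 26, 33, 35, 34, 24}, right has 0 { }.
    Root 26: left subtree has 2 nodes {21, 30}, right has 4 {33, 35, 34, 24}.
      Root 30: left subtree has 1 node {21}, right has 0 { }.
      Root 24: left subtree has 3 nodes {33, 35, 34}, right has 0 { }.
        Root 33: left subtree has 0 nodes { }, right has 2 {35, 34}.
          Root 35: left subtree has 0 nodes { }, right has 1 {34}.

21 30 34 35 33 24 26 18 22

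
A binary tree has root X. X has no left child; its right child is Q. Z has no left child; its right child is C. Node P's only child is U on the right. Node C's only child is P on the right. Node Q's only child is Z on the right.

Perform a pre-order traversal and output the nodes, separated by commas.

Pre-order visits the node, then its left subtree, then its right subtree.
Visit X.
At X: no left child.
At X: go right to Q.
  Visit Q.
  At Q: no left child.
  At Q: go right to Z.
    Visit Z.
    At Z: no left child.
    At Z: go right to C.
      Visit C.
      At C: no left child.
      At C: go right to P.
        Visit P.
        At P: no left child.
        At P: go right to U.
          U is a leaf — visit U.

X, Q, Z, C, P, U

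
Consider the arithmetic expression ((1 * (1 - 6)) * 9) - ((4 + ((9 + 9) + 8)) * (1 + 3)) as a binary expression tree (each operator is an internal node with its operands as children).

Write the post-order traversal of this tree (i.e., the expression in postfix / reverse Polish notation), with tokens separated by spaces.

Post-order on an expression tree gives postfix notation: for each operator, emit left operand, right operand, then the operator.

1 1 6 - * 9 * 4 9 9 + 8 + + 1 3 + * -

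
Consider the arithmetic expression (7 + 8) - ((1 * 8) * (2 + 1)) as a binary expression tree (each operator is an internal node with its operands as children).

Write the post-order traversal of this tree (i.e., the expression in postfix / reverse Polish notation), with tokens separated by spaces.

7 8 + 1 8 * 2 1 + * -

Post-order on an expression tree gives postfix notation: for each operator, emit left operand, right operand, then the operator.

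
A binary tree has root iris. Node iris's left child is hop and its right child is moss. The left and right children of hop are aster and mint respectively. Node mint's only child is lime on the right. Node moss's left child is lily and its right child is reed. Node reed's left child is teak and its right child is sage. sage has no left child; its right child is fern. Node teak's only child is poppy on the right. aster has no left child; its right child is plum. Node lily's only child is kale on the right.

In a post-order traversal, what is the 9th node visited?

teak

Post-order visits the left subtree, then the right subtree, then the node.
At iris: go left to hop.
  At hop: go left to aster.
    At aster: no left child.
    At aster: go right to plum.
      plum is a leaf — visit plum.
    Visit aster.
  At hop: go right to mint.
    At mint: no left child.
    At mint: go right to lime.
      lime is a leaf — visit lime.
    Visit mint.
  Visit hop.
At iris: go right to moss.
  At moss: go left to lily.
    At lily: no left child.
    At lily: go right to kale.
      kale is a leaf — visit kale.
    Visit lily.
  At moss: go right to reed.
    At reed: go left to teak.
      At teak: no left child.
      At teak: go right to poppy.
        poppy is a leaf — visit poppy.
      Visit teak.
    At reed: go right to sage.
      At sage: no left child.
      At sage: go right to fern.
        fern is a leaf — visit fern.
      Visit sage.
    Visit reed.
  Visit moss.
Visit iris.
Full post-order sequence: plum, aster, lime, mint, hop, kale, lily, poppy, teak, fern, sage, reed, moss, iris.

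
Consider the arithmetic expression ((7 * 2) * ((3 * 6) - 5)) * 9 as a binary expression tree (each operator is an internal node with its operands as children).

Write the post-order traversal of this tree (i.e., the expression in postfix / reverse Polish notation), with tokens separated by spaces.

7 2 * 3 6 * 5 - * 9 *

Post-order on an expression tree gives postfix notation: for each operator, emit left operand, right operand, then the operator.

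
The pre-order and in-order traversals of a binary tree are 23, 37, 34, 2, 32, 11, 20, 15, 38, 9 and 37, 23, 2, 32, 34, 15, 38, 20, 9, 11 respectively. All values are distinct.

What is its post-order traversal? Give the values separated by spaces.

37 32 2 38 15 9 20 11 34 23

The first element of pre-order is the root; it splits in-order into left and right subtrees.
Root 23: left subtree has 1 node {37}, right has 8 {2, 32, 34, 15, 38, 20, 9, 11}.
  Root 34: left subtree has 2 nodes {2, 32}, right has 5 {15, 38, 20, 9, 11}.
    Root 2: left subtree has 0 nodes { }, right has 1 {32}.
    Root 11: left subtree has 4 nodes {15, 38, 20, 9}, right has 0 { }.
      Root 20: left subtree has 2 nodes {15, 38}, right has 1 {9}.
        Root 15: left subtree has 0 nodes { }, right has 1 {38}.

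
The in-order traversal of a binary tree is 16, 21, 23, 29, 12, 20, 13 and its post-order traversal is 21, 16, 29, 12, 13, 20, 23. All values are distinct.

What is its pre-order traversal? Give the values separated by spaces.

23 16 21 20 12 29 13

The last element of post-order is the root; it splits in-order into left and right subtrees.
Root 23: left subtree has 2 nodes {16, 21}, right has 4 {29, 12, 20, 13}.
  Root 16: left subtree has 0 nodes { }, right has 1 {21}.
  Root 20: left subtree has 2 nodes {29, 12}, right has 1 {13}.
    Root 12: left subtree has 1 node {29}, right has 0 { }.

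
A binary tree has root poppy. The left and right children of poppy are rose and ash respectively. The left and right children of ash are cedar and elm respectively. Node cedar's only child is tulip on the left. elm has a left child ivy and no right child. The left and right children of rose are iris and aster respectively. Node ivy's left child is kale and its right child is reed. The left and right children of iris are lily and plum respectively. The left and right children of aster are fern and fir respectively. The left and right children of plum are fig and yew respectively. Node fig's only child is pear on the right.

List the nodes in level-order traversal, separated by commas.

Level-order visits nodes level by level from the root, left to right within each level.
Level 0: poppy
Level 1: rose, ash
Level 2: iris, aster, cedar, elm
Level 3: lily, plum, fern, fir, tulip, ivy
Level 4: fig, yew, kale, reed
Level 5: pear

poppy, rose, ash, iris, aster, cedar, elm, lily, plum, fern, fir, tulip, ivy, fig, yew, kale, reed, pear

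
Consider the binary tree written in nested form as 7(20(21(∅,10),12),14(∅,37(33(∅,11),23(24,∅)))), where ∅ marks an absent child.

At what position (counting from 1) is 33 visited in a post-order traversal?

Post-order visits the left subtree, then the right subtree, then the node.
At 7: go left to 20.
  At 20: go left to 21.
    At 21: no left child.
    At 21: go right to 10.
      10 is a leaf — visit 10.
    Visit 21.
  At 20: go right to 12.
    12 is a leaf — visit 12.
  Visit 20.
At 7: go right to 14.
  At 14: no left child.
  At 14: go right to 37.
    At 37: go left to 33.
      At 33: no left child.
      At 33: go right to 11.
        11 is a leaf — visit 11.
      Visit 33.
    At 37: go right to 23.
      At 23: go left to 24.
        24 is a leaf — visit 24.
      At 23: no right child.
      Visit 23.
    Visit 37.
  Visit 14.
Visit 7.
Full post-order sequence: 10, 21, 12, 20, 11, 33, 24, 23, 37, 14, 7.

6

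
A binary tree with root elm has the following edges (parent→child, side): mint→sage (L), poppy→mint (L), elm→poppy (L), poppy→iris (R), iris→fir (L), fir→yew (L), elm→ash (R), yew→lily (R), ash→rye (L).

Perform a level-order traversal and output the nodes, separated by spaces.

elm poppy ash mint iris rye sage fir yew lily

Level-order visits nodes level by level from the root, left to right within each level.
Level 0: elm
Level 1: poppy, ash
Level 2: mint, iris, rye
Level 3: sage, fir
Level 4: yew
Level 5: lily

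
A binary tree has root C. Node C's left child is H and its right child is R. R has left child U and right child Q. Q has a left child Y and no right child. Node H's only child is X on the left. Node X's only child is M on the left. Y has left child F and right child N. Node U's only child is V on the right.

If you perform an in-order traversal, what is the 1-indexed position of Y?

In-order visits the left subtree, then the node, then the right subtree.
At C: go left to H.
  At H: go left to X.
    At X: go left to M.
      M is a leaf — visit M.
    Visit X.
    At X: no right child.
  Visit H.
  At H: no right child.
Visit C.
At C: go right to R.
  At R: go left to U.
    At U: no left child.
    Visit U.
    At U: go right to V.
      V is a leaf — visit V.
  Visit R.
  At R: go right to Q.
    At Q: go left to Y.
      At Y: go left to F.
        F is a leaf — visit F.
      Visit Y.
      At Y: go right to N.
        N is a leaf — visit N.
    Visit Q.
    At Q: no right child.
Full in-order sequence: M, X, H, C, U, V, R, F, Y, N, Q.

9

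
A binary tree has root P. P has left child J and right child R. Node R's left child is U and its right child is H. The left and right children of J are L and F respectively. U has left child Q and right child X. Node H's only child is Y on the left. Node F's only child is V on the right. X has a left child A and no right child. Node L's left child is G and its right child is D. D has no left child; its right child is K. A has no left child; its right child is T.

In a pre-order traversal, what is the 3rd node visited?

Pre-order visits the node, then its left subtree, then its right subtree.
Visit P.
At P: go left to J.
  Visit J.
  At J: go left to L.
    Visit L.
    At L: go left to G.
      G is a leaf — visit G.
    At L: go right to D.
      Visit D.
      At D: no left child.
      At D: go right to K.
        K is a leaf — visit K.
  At J: go right to F.
    Visit F.
    At F: no left child.
    At F: go right to V.
      V is a leaf — visit V.
At P: go right to R.
  Visit R.
  At R: go left to U.
    Visit U.
    At U: go left to Q.
      Q is a leaf — visit Q.
    At U: go right to X.
      Visit X.
      At X: go left to A.
        Visit A.
        At A: no left child.
        At A: go right to T.
          T is a leaf — visit T.
      At X: no right child.
  At R: go right to H.
    Visit H.
    At H: go left to Y.
      Y is a leaf — visit Y.
    At H: no right child.
Full pre-order sequence: P, J, L, G, D, K, F, V, R, U, Q, X, A, T, H, Y.

L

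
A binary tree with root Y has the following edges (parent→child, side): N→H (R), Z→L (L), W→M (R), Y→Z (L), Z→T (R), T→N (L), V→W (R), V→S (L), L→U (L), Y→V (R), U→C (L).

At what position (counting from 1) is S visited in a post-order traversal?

8

Post-order visits the left subtree, then the right subtree, then the node.
At Y: go left to Z.
  At Z: go left to L.
    At L: go left to U.
      At U: go left to C.
        C is a leaf — visit C.
      At U: no right child.
      Visit U.
    At L: no right child.
    Visit L.
  At Z: go right to T.
    At T: go left to N.
      At N: no left child.
      At N: go right to H.
        H is a leaf — visit H.
      Visit N.
    At T: no right child.
    Visit T.
  Visit Z.
At Y: go right to V.
  At V: go left to S.
    S is a leaf — visit S.
  At V: go right to W.
    At W: no left child.
    At W: go right to M.
      M is a leaf — visit M.
    Visit W.
  Visit V.
Visit Y.
Full post-order sequence: C, U, L, H, N, T, Z, S, M, W, V, Y.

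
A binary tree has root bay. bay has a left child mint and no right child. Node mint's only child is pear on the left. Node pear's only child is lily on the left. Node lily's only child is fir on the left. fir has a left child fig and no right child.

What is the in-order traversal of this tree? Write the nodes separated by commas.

fig, fir, lily, pear, mint, bay

In-order visits the left subtree, then the node, then the right subtree.
At bay: go left to mint.
  At mint: go left to pear.
    At pear: go left to lily.
      At lily: go left to fir.
        At fir: go left to fig.
          fig is a leaf — visit fig.
        Visit fir.
        At fir: no right child.
      Visit lily.
      At lily: no right child.
    Visit pear.
    At pear: no right child.
  Visit mint.
  At mint: no right child.
Visit bay.
At bay: no right child.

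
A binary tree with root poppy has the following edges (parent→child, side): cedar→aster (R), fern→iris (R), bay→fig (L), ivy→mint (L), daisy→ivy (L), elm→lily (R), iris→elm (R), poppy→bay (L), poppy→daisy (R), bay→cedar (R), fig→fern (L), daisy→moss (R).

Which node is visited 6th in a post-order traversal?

Post-order visits the left subtree, then the right subtree, then the node.
At poppy: go left to bay.
  At bay: go left to fig.
    At fig: go left to fern.
      At fern: no left child.
      At fern: go right to iris.
        At iris: no left child.
        At iris: go right to elm.
          At elm: no left child.
          At elm: go right to lily.
            lily is a leaf — visit lily.
          Visit elm.
        Visit iris.
      Visit fern.
    At fig: no right child.
    Visit fig.
  At bay: go right to cedar.
    At cedar: no left child.
    At cedar: go right to aster.
      aster is a leaf — visit aster.
    Visit cedar.
  Visit bay.
At poppy: go right to daisy.
  At daisy: go left to ivy.
    At ivy: go left to mint.
      mint is a leaf — visit mint.
    At ivy: no right child.
    Visit ivy.
  At daisy: go right to moss.
    moss is a leaf — visit moss.
  Visit daisy.
Visit poppy.
Full post-order sequence: lily, elm, iris, fern, fig, aster, cedar, bay, mint, ivy, moss, daisy, poppy.

aster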